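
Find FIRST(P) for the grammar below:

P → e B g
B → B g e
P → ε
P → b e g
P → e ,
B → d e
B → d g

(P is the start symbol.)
{ 'b', 'e', ε }

To compute FIRST(P), examine every production with P on the left-hand side, reading each right-hand side left to right until a non-nullable symbol is reached.

From P → e B g:
  - e is a terminal: add 'e' and stop
From P → ε:
  - ε-production, so ε ∈ FIRST(P)
From P → b e g:
  - b is a terminal: add 'b' and stop
From P → e ,:
  - e is a terminal: add 'e' and stop

Collecting: FIRST(P) = { 'b', 'e', ε }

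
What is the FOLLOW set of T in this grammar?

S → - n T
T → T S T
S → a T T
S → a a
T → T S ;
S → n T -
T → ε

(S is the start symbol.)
To compute FOLLOW(T), find every occurrence of T on a right-hand side N → α T β: add FIRST(β) \ {ε}, and if β is empty or nullable also add FOLLOW(N). Iterate to a fixed point.

In S → - n T: T is at the end, add FOLLOW(S)
In T → T S T: T is followed by S T, add FIRST(S T) \ {ε} = { '-', 'a', 'n' }
In T → T S T: T is at the end; this adds FOLLOW(T) to itself — nothing new
In S → a T T: T is followed by T, add FIRST(T) \ {ε} = { '-', 'a', 'n' }
  T is nullable, so also add FOLLOW(S)
In S → a T T: T is at the end, add FOLLOW(S)
In T → T S ;: T is followed by S ';', add FIRST(S ';') \ {ε} = { '-', 'a', 'n' }
In S → n T -: T is followed by '-', add FIRST('-') \ {ε} = { '-' }

The FOLLOW sets referred to above (computed the same way, to a fixed point):
  FOLLOW(S) = { $, '-', ';', 'a', 'n' }

Taking the union: FOLLOW(T) = { $, '-', ';', 'a', 'n' }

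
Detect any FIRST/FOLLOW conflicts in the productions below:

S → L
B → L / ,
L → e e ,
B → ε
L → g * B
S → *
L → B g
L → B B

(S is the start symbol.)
Yes. B → L '/' ',' with FOLLOW(B) on { '/', 'e', 'g' }; L → B g with FOLLOW(L) on { '/' }

Nullable non-terminals: B, L, S.
FIRST sets used below: FIRST(L) = { '/', 'e', 'g', ε }, FIRST(B) = { '/', 'e', 'g', ε }

B: nullable alternative(s) B → ε; FOLLOW(B) = { $, '/', 'e', 'g' }
  B → L / ,: FIRST \ {ε} = { '/', 'e', 'g' } — overlaps FOLLOW(B) on { '/', 'e', 'g' }: CONFLICT
  B → ε: FIRST \ {ε} = { } — this is the only nullable alternative, skip

L: nullable alternative(s) L → B B; FOLLOW(L) = { $, '/' }
  L → e e ,: FIRST \ {ε} = { 'e' } — disjoint from FOLLOW(L)
  L → g * B: FIRST \ {ε} = { 'g' } — disjoint from FOLLOW(L)
  L → B g: FIRST \ {ε} = { '/', 'e', 'g' } — overlaps FOLLOW(L) on { '/' }: CONFLICT
  L → B B: FIRST \ {ε} = { '/', 'e', 'g' } — this is the only nullable alternative, skip

S: nullable alternative(s) S → L; FOLLOW(S) = { $ }
  S → L: FIRST \ {ε} = { '/', 'e', 'g' } — this is the only nullable alternative, skip
  S → *: FIRST \ {ε} = { '*' } — disjoint from FOLLOW(S)

So the grammar has 2 FIRST/FOLLOW conflicts (marked CONFLICT above).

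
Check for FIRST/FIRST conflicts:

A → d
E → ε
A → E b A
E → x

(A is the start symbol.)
No FIRST/FIRST conflicts.

A FIRST/FIRST conflict occurs when two productions N → α and N → β for the same non-terminal have FIRST(α) ∩ FIRST(β) ≠ ∅ (with ε ∈ FIRST of a nullable right-hand side, so two nullable alternatives also conflict).

FIRST sets of the non-terminals at (or reachable through a nullable prefix from) the front of some alternative:
  FIRST(E) = { 'x', ε }

Productions for A:
  A → d: FIRST = { 'd' }
  A → E b A: FIRST = { 'b', 'x' }
Productions for E:
  E → ε: FIRST = { ε }
  E → x: FIRST = { 'x' }

All alternatives of each non-terminal have pairwise disjoint FIRST sets.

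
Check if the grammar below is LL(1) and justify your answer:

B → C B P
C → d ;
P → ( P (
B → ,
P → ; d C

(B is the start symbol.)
Yes, the grammar is LL(1).

A grammar is LL(1) if for each non-terminal N with multiple productions, the predict sets of those productions are pairwise disjoint, where PREDICT(N → α) = (FIRST(α) \ {ε}) ∪ (FOLLOW(N) if α ⇒* ε).

Relevant sets:
  FIRST(C) = { 'd' }

For B:
  PREDICT(B → C B P) = { 'd' }
  PREDICT(B → ',') = { ',' }
For P:
  PREDICT(P → '(' P '(') = { '(' }
  PREDICT(P → ';' d C) = { ';' }
C has a single production, so nothing to check there.

All predict sets are disjoint. The grammar IS LL(1).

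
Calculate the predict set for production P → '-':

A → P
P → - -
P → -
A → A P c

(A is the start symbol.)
{ '-' }

PREDICT(P → '-') = (FIRST(RHS) \ {ε}) ∪ (FOLLOW(P) if ε ∈ FIRST(RHS), i.e. RHS ⇒* ε)
FIRST('-') = { '-' }
ε ∉ FIRST('-'), so FOLLOW(P) is not added.
PREDICT(P → '-') = { '-' }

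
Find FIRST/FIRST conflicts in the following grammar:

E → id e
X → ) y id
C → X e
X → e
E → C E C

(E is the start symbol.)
No FIRST/FIRST conflicts.

A FIRST/FIRST conflict occurs when two productions N → α and N → β for the same non-terminal have FIRST(α) ∩ FIRST(β) ≠ ∅ (with ε ∈ FIRST of a nullable right-hand side, so two nullable alternatives also conflict).

FIRST sets of the non-terminals at (or reachable through a nullable prefix from) the front of some alternative:
  FIRST(C) = { ')', 'e' }

Productions for E:
  E → id e: FIRST = { 'id' }
  E → C E C: FIRST = { ')', 'e' }
Productions for X:
  X → ) y id: FIRST = { ')' }
  X → e: FIRST = { 'e' }
C has only one production, so no FIRST/FIRST conflict is possible there.

All alternatives of each non-terminal have pairwise disjoint FIRST sets.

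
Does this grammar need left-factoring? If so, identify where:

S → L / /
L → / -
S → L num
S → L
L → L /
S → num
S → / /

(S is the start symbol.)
Yes, S has productions with common prefix 'L'

Left-factoring is needed when two productions for the same non-terminal
share a common prefix on the right-hand side.

Productions for S:
  S → L / /
  S → L num
  S → L
  S → num
  S → / /
Productions for L:
  L → / -
  L → L /

Found common prefix 'L' in productions for S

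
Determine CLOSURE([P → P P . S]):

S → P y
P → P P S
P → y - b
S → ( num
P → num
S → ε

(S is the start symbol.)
{ [P → . P P S], [P → . num], [P → . y - b], [P → P P . S], [S → . ( num], [S → . P y], [S → .] }

To compute CLOSURE, for each item [A → α.Bβ] where B is a non-terminal, add [B → .γ] for all productions B → γ; repeat for the newly added items until nothing changes.

Start with: [P → P P . S]
  [P → P P . S] has the dot before S: add [S → . P y], [S → . ( num], [S → .]
  [S → . P y] has the dot before P: add [P → . P P S], [P → . y - b], [P → . num]
No further items can be added.

CLOSURE = { [P → . P P S], [P → . num], [P → . y - b], [P → P P . S], [S → . ( num], [S → . P y], [S → .] }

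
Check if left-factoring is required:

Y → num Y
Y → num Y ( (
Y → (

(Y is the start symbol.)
Yes, Y has productions with common prefix 'num Y'

Left-factoring is needed when two productions for the same non-terminal
share a common prefix on the right-hand side.

Productions for Y:
  Y → num Y
  Y → num Y ( (
  Y → (

Found common prefix 'num Y' in productions for Y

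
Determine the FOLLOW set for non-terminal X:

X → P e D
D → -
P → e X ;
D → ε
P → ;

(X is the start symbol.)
{ $, ';' }

To compute FOLLOW(X), find every occurrence of X on a right-hand side N → α X β: add FIRST(β) \ {ε}, and if β is empty or nullable also add FOLLOW(N). Iterate to a fixed point.

X is the start symbol, so $ ∈ FOLLOW(X).
In P → e X ;: X is followed by ';', add FIRST(';') \ {ε} = { ';' }

Taking the union: FOLLOW(X) = { $, ';' }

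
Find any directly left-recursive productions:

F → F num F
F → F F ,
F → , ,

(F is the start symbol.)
Yes, F is left-recursive

Direct left recursion occurs when N → N α for some non-terminal N (the right-hand side begins with the left-hand side itself).

F → F num F: LEFT RECURSIVE (starts with F)
F → F F ,: LEFT RECURSIVE (starts with F)
F → , ,: starts with ','

The grammar has direct left recursion on: F.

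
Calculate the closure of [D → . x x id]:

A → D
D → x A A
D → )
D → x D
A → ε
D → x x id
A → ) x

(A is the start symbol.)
{ [D → . x x id] }

Start with: [D → . x x id]
The dot precedes the terminal x, so nothing is added.

CLOSURE = { [D → . x x id] }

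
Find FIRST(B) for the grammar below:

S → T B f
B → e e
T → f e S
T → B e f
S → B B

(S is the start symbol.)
To compute FIRST(B), examine every production with B on the left-hand side, reading each right-hand side left to right until a non-nullable symbol is reached.

From B → e e:
  - e is a terminal: add 'e' and stop

Collecting: FIRST(B) = { 'e' }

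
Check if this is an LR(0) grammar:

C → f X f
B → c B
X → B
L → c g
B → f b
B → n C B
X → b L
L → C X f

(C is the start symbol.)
Yes, the grammar is LR(0)

A grammar is LR(0) if no state in the canonical LR(0) collection has:
  - both a shift item (dot before a terminal) and a complete item (shift-reduce conflict), or
  - two or more complete items (reduce-reduce conflict; the accept item [C' → C .] counts as a complete item here).

Augment with C' → C and build the canonical LR(0) collection (I0 = CLOSURE({[C' → . C]}), then GOTO on every symbol after a dot until no new states appear). It has 20 states:
  I0: { [C → . f X f], [C' → . C] }  — shift
  I1: { [C' → C .] }  — accept
  I2: { [B → . c B], [B → . f b], [B → . n C B], [C → f . X f], [X → . B], [X → . b L] }  — shift
  I3: { [X → B .] }  — reduce
  I4: { [C → f X . f] }  — shift
  I5: { [C → . f X f], [L → . C X f], [L → . c g], [X → b . L] }  — shift
  I6: { [B → . c B], [B → . f b], [B → . n C B], [B → c . B] }  — shift
  I7: { [B → f . b] }  — shift
  I8: { [B → n . C B], [C → . f X f] }  — shift
  I9: { [B → . c B], [B → . f b], [B → . n C B], [B → n C . B] }  — shift
  I10: { [B → n C B .] }  — reduce
  I11: { [B → f b .] }  — reduce
  I12: { [B → c B .] }  — reduce
  I13: { [B → . c B], [B → . f b], [B → . n C B], [L → C . X f], [X → . B], [X → . b L] }  — shift
  I14: { [X → b L .] }  — reduce
  I15: { [L → c . g] }  — shift
  I16: { [L → c g .] }  — reduce
  I17: { [L → C X . f] }  — shift
  I18: { [L → C X f .] }  — reduce
  I19: { [C → f X f .] }  — reduce

Every state is either a pure shift/goto state or contains exactly one complete item and nothing to shift — no conflicts. The grammar is LR(0).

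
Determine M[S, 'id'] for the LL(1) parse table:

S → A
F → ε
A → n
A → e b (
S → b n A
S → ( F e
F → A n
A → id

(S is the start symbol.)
To find M[S, 'id'], we find productions for S where 'id' is in the predict set (PREDICT(N → α) = (FIRST(α) \ {ε}) ∪ (FOLLOW(N) if α ⇒* ε)).

Relevant sets:
  FIRST(A) = { 'e', 'id', 'n' }

S → A: PREDICT = { 'e', 'id', 'n' }
  'id' is in predict set, so this production goes in M[S, 'id']
S → b n A: PREDICT = { 'b' }
S → ( F e: PREDICT = { '(' }

M[S, 'id'] = S → A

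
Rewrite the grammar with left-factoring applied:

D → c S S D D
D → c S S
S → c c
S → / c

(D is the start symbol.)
D → c S S D'
D' → D D
D' → ε
S → c c
S → / c

Left-factoring transforms A → αβ₁ | αβ₂ into A → αA' and A' → β₁ | β₂
(α is the longest common prefix among the alternatives). Repeat until
no nonterminal has two alternatives with a common prefix.

Round 1: D has alternatives sharing prefix 'c S S'. Introduce D': D → c S S D'
  Add: D' → D D
  Add: D' → ε

No remaining common prefixes — done.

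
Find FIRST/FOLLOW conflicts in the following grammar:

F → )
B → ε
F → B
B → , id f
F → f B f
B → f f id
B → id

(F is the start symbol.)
Yes. B → f f id with FOLLOW(B) on { 'f' }

Nullable non-terminals: B, F.
FIRST sets used below: FIRST(B) = { ',', 'f', 'id', ε }

B: nullable alternative(s) B → ε; FOLLOW(B) = { $, 'f' }
  B → ε: FIRST \ {ε} = { } — this is the only nullable alternative, skip
  B → , id f: FIRST \ {ε} = { ',' } — disjoint from FOLLOW(B)
  B → f f id: FIRST \ {ε} = { 'f' } — overlaps FOLLOW(B) on { 'f' }: CONFLICT
  B → id: FIRST \ {ε} = { 'id' } — disjoint from FOLLOW(B)

F: nullable alternative(s) F → B; FOLLOW(F) = { $ }
  F → ): FIRST \ {ε} = { ')' } — disjoint from FOLLOW(F)
  F → B: FIRST \ {ε} = { ',', 'f', 'id' } — this is the only nullable alternative, skip
  F → f B f: FIRST \ {ε} = { 'f' } — disjoint from FOLLOW(F)

So the grammar has 1 FIRST/FOLLOW conflict (marked CONFLICT above).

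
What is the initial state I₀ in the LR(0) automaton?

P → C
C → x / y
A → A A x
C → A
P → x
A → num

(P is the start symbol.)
First, augment the grammar with P' → P
I₀ = CLOSURE({ [P' → . P] }):
  [P' → . P] has the dot before P: add [P → . C], [P → . x]
  [P → . C] has the dot before C: add [C → . x / y], [C → . A]
  [C → . A] has the dot before A: add [A → . A A x], [A → . num]
No further items can be added.

I₀ = { [A → . A A x], [A → . num], [C → . A], [C → . x / y], [P → . C], [P → . x], [P' → . P] }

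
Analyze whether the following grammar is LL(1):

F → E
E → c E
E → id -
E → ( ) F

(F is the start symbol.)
A grammar is LL(1) if for each non-terminal N with multiple productions, the predict sets of those productions are pairwise disjoint, where PREDICT(N → α) = (FIRST(α) \ {ε}) ∪ (FOLLOW(N) if α ⇒* ε).

For E:
  PREDICT(E → c E) = { 'c' }
  PREDICT(E → id '-') = { 'id' }
  PREDICT(E → '(' ')' F) = { '(' }
F has a single production, so nothing to check there.

All predict sets are disjoint. The grammar IS LL(1).

Answer: Yes, the grammar is LL(1).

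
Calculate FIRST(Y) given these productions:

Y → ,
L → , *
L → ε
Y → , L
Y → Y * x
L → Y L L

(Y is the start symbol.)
To compute FIRST(Y), examine every production with Y on the left-hand side, reading each right-hand side left to right until a non-nullable symbol is reached.

From Y → ,:
  - ',' is a terminal: add ',' and stop
From Y → , L:
  - ',' is a terminal: add ',' and stop
From Y → Y * x:
  - Y is the symbol being defined: contributes nothing new
    Y is not nullable, so stop

Collecting: FIRST(Y) = { ',' }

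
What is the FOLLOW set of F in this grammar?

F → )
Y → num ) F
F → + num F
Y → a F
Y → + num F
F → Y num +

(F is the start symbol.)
F is the start symbol, so $ ∈ FOLLOW(F).
In Y → num ) F: F is at the end, add FOLLOW(Y)
In F → + num F: F is at the end; this adds FOLLOW(F) to itself — nothing new
In Y → a F: F is at the end, add FOLLOW(Y)
In Y → + num F: F is at the end, add FOLLOW(Y)

The FOLLOW sets referred to above (computed the same way, to a fixed point):
  FOLLOW(Y) = { 'num' }

Taking the union: FOLLOW(F) = { $, 'num' }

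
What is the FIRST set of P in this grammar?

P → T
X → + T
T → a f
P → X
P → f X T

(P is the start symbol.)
{ '+', 'a', 'f' }

FIRST sets of the other non-terminals involved (by the same procedure, iterated to a fixed point):
  FIRST(T) = { 'a' }
  FIRST(X) = { '+' }

From P → T:
  - T is a non-terminal: add FIRST(T) \ {ε} = { 'a' }
    T is not nullable, so stop
From P → X:
  - X is a non-terminal: add FIRST(X) \ {ε} = { '+' }
    X is not nullable, so stop
From P → f X T:
  - f is a terminal: add 'f' and stop

Collecting: FIRST(P) = { '+', 'a', 'f' }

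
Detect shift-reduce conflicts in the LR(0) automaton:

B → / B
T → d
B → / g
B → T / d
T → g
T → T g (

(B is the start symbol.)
No shift-reduce conflicts

A shift-reduce conflict occurs when an LR(0) state has both:
  - a complete (reduce) item [A → α .] (dot at the end), and
  - a shift item [B → β . c γ] (dot before a terminal).

Augment with B' → B and build the canonical LR(0) collection (I0 = CLOSURE({[B' → . B]}), then GOTO on every symbol after a dot until no new states appear). It has 12 states:
  I0: { [B → . / B], [B → . / g], [B → . T / d], [B' → . B], [T → . T g (], [T → . d], [T → . g] }  — shift
  I1: { [B → . / B], [B → . / g], [B → . T / d], [B → / . B], [B → / . g], [T → . T g (], [T → . d], [T → . g] }  — shift
  I2: { [B' → B .] }  — accept
  I3: { [B → T . / d], [T → T . g (] }  — shift
  I4: { [T → d .] }  — reduce
  I5: { [T → g .] }  — reduce
  I6: { [B → T / . d] }  — shift
  I7: { [T → T g . (] }  — shift
  I8: { [T → T g ( .] }  — reduce
  I9: { [B → T / d .] }  — reduce
  I10: { [B → / B .] }  — reduce
  I11: { [B → / g .], [T → g .] }  — 2 reduces

No state contains both a complete item and a shift item.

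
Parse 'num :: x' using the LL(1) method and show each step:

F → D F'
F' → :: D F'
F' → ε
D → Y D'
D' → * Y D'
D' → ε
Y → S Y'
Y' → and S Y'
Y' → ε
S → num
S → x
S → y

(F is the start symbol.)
LL(1) parsing maintains a stack (initially the start symbol over $) and the input. At each step: if the stack top is a terminal, match it against the current input token; if it is a non-terminal N, replace it with the RHS of M[N, lookahead] (the unique production whose predict set contains the lookahead).

Stack is shown with the top on the left.

Stack           Input       Action
----------------------------------
F $             num :: x $  output F → D F'
D F' $          num :: x $  output D → Y D'
Y D' F' $       num :: x $  output Y → S Y'
S Y' D' F' $    num :: x $  output S → num
num Y' D' F' $  num :: x $  match 'num'
Y' D' F' $      :: x $      output Y' → ε
D' F' $         :: x $      output D' → ε
F' $            :: x $      output F' → :: D F'
:: D F' $       :: x $      match '::'
D F' $          x $         output D → Y D'
Y D' F' $       x $         output Y → S Y'
S Y' D' F' $    x $         output S → x
x Y' D' F' $    x $         match 'x'
Y' D' F' $      $           output Y' → ε
D' F' $         $           output D' → ε
F' $            $           output F' → ε
$               $           accept

The string is accepted.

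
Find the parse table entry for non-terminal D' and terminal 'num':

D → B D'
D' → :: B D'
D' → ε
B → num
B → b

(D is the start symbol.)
Empty (error entry)

To find M[D', 'num'], we find productions for D' where 'num' is in the predict set (PREDICT(N → α) = (FIRST(α) \ {ε}) ∪ (FOLLOW(N) if α ⇒* ε)).

Relevant sets:
  FOLLOW(D') = { $ }

D' → :: B D': PREDICT = { '::' }
D' → ε: PREDICT = { $ }

M[D', 'num'] is empty (no production applies)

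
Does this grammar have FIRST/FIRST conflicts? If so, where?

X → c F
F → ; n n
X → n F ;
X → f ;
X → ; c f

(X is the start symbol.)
Productions for X:
  X → c F: FIRST = { 'c' }
  X → n F ;: FIRST = { 'n' }
  X → f ;: FIRST = { 'f' }
  X → ; c f: FIRST = { ';' }
F has only one production, so no FIRST/FIRST conflict is possible there.

All alternatives of each non-terminal have pairwise disjoint FIRST sets.

Answer: No FIRST/FIRST conflicts.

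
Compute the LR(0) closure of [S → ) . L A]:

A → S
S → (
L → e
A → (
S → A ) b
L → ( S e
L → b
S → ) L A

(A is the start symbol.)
Start with: [S → ) . L A]
  [S → ) . L A] has the dot before L: add [L → . e], [L → . ( S e], [L → . b]
No further items can be added.

CLOSURE = { [L → . ( S e], [L → . b], [L → . e], [S → ) . L A] }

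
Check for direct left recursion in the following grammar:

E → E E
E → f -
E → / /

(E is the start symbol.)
Direct left recursion occurs when N → N α for some non-terminal N (the right-hand side begins with the left-hand side itself).

E → E E: LEFT RECURSIVE (starts with E)
E → f -: starts with f
E → / /: starts with '/'

The grammar has direct left recursion on: E.

Answer: Yes, E is left-recursive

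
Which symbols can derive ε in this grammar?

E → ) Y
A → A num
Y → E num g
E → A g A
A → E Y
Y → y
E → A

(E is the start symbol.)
None

A non-terminal is nullable if it can derive ε (the empty string): either it has an ε-production, or it has a production whose right-hand side consists entirely of nullable non-terminals.

There are no ε-productions, so no non-terminal can derive ε.
No non-terminals are nullable.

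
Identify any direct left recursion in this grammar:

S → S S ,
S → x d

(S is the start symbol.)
Yes, S is left-recursive

S → S S ,: LEFT RECURSIVE (starts with S)
S → x d: starts with x

The grammar has direct left recursion on: S.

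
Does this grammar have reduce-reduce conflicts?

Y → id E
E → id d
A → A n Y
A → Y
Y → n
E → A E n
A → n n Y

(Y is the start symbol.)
No reduce-reduce conflicts

Augment with Y' → Y and build the canonical LR(0) collection (I0 = CLOSURE({[Y' → . Y]}), then GOTO on every symbol after a dot until no new states appear). It has 17 states:
  I0: { [Y → . id E], [Y → . n], [Y' → . Y] }  — shift
  I1: { [Y' → Y .] }  — accept
  I2: { [A → . A n Y], [A → . Y], [A → . n n Y], [E → . A E n], [E → . id d], [Y → . id E], [Y → . n], [Y → id . E] }  — shift
  I3: { [Y → n .] }  — reduce
  I4: { [A → . A n Y], [A → . Y], [A → . n n Y], [A → A . n Y], [E → . A E n], [E → . id d], [E → A . E n], [Y → . id E], [Y → . n] }  — shift
  I5: { [Y → id E .] }  — reduce
  I6: { [A → Y .] }  — reduce
  I7: { [A → . A n Y], [A → . Y], [A → . n n Y], [E → . A E n], [E → . id d], [E → id . d], [Y → . id E], [Y → . n], [Y → id . E] }  — shift
  I8: { [A → n . n Y], [Y → n .] }  — shift, reduce
  I9: { [A → n n . Y], [Y → . id E], [Y → . n] }  — shift
  I10: { [A → n n Y .] }  — reduce
  I11: { [E → id d .] }  — reduce
  I12: { [E → A E . n] }  — shift
  I13: { [A → A n . Y], [A → n . n Y], [Y → . id E], [Y → . n], [Y → n .] }  — shift, reduce
  I14: { [A → A n Y .] }  — reduce
  I15: { [A → n n . Y], [Y → . id E], [Y → . n], [Y → n .] }  — shift, reduce
  I16: { [E → A E n .] }  — reduce

No state contains more than one complete item.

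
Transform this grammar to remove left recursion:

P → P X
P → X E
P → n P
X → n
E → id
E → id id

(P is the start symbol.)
P → X E P'
P → n P P'
P' → X P'
P' → ε
X → n
E → id
E → id id

P is directly left-recursive. The standard transformation for
  A → A α₁ | ... | A α_m | β₁ | ... | β_n
is
  A  → β₁ A' | ... | β_n A'
  A' → α₁ A' | ... | α_m A' | ε

P → X E becomes P → X E P'
P → n P becomes P → n P P'
P → P X becomes P' → X P'
Add P' → ε

Productions for other non-terminals are unchanged:
  X → n
  E → id
  E → id id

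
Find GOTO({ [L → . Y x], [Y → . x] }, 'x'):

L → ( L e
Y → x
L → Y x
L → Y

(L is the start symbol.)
{ [Y → x .] }

GOTO(I, 'x') = CLOSURE({ [A → αX.β] : [A → α.Xβ] ∈ I, X = 'x' })

Items with dot before 'x', with the dot advanced:
  [Y → . x] → [Y → x .]
Closure adds nothing (no advanced item has the dot before a non-terminal).

GOTO = { [Y → x .] }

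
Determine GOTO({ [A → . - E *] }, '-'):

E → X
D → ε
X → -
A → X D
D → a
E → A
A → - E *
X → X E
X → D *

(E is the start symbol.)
{ [A → - . E *], [A → . - E *], [A → . X D], [D → . a], [D → .], [E → . A], [E → . X], [X → . -], [X → . D *], [X → . X E] }

GOTO(I, '-') = CLOSURE({ [A → αX.β] : [A → α.Xβ] ∈ I, X = '-' })

Items with dot before '-', with the dot advanced:
  [A → . - E *] → [A → - . E *]
Closure of the advanced items:
  [A → - . E *] has the dot before E: add [E → . X], [E → . A]
  [E → . X] has the dot before X: add [X → . -], [X → . X E], [X → . D *]
  [E → . A] has the dot before A: add [A → . X D], [A → . - E *]
  [X → . D *] has the dot before D: add [D → .], [D → . a]

GOTO = { [A → - . E *], [A → . - E *], [A → . X D], [D → . a], [D → .], [E → . A], [E → . X], [X → . -], [X → . D *], [X → . X E] }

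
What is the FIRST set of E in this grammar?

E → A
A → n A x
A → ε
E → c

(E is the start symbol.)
To compute FIRST(E), examine every production with E on the left-hand side, reading each right-hand side left to right until a non-nullable symbol is reached.

FIRST sets of the other non-terminals involved (by the same procedure, iterated to a fixed point):
  FIRST(A) = { 'n', ε }

From E → A:
  - A is a non-terminal: add FIRST(A) \ {ε} = { 'n' }
    A is nullable and nothing follows, so the whole right-hand side can vanish: ε ∈ FIRST(E)
From E → c:
  - c is a terminal: add 'c' and stop

Collecting: FIRST(E) = { 'c', 'n', ε }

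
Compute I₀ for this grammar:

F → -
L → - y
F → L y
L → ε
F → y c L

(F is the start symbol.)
First, augment the grammar with F' → F
I₀ = CLOSURE({ [F' → . F] }):
  [F' → . F] has the dot before F: add [F → . -], [F → . L y], [F → . y c L]
  [F → . L y] has the dot before L: add [L → . - y], [L → .]
No further items can be added.

I₀ = { [F → . -], [F → . L y], [F → . y c L], [F' → . F], [L → . - y], [L → .] }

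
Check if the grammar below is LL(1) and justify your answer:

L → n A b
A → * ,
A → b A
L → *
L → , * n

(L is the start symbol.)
Yes, the grammar is LL(1).

A grammar is LL(1) if for each non-terminal N with multiple productions, the predict sets of those productions are pairwise disjoint, where PREDICT(N → α) = (FIRST(α) \ {ε}) ∪ (FOLLOW(N) if α ⇒* ε).

For L:
  PREDICT(L → n A b) = { 'n' }
  PREDICT(L → '*') = { '*' }
  PREDICT(L → ',' '*' n) = { ',' }
For A:
  PREDICT(A → '*' ',') = { '*' }
  PREDICT(A → b A) = { 'b' }

All predict sets are disjoint. The grammar IS LL(1).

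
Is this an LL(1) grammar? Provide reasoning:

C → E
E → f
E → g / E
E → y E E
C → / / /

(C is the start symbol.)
Yes, the grammar is LL(1).

Relevant sets:
  FIRST(E) = { 'f', 'g', 'y' }

For C:
  PREDICT(C → E) = { 'f', 'g', 'y' }
  PREDICT(C → '/' '/' '/') = { '/' }
For E:
  PREDICT(E → f) = { 'f' }
  PREDICT(E → g '/' E) = { 'g' }
  PREDICT(E → y E E) = { 'y' }

All predict sets are disjoint. The grammar IS LL(1).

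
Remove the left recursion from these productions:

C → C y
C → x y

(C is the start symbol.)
C is directly left-recursive. The standard transformation for
  A → A α₁ | ... | A α_m | β₁ | ... | β_n
is
  A  → β₁ A' | ... | β_n A'
  A' → α₁ A' | ... | α_m A' | ε

C → x y becomes C → x y C'
C → C y becomes C' → y C'
Add C' → ε

Resulting grammar:
C → x y C'
C' → y C'
C' → ε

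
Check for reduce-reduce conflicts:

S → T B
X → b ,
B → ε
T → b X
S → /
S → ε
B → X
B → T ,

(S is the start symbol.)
A reduce-reduce conflict occurs when an LR(0) state has two complete items [A → α .] and [B → β .] — both call for a reduction, and with no lookahead the parser cannot choose between them.

Augment with S' → S and build the canonical LR(0) collection (I0 = CLOSURE({[S' → . S]}), then GOTO on every symbol after a dot until no new states appear). It has 13 states:
  I0: { [S → . /], [S → . T B], [S → .], [S' → . S], [T → . b X] }  — shift, reduce
  I1: { [S → / .] }  — reduce
  I2: { [S' → S .] }  — accept
  I3: { [B → . T ,], [B → . X], [B → .], [S → T . B], [T → . b X], [X → . b ,] }  — shift, reduce
  I4: { [T → b . X], [X → . b ,] }  — shift
  I5: { [T → b X .] }  — reduce
  I6: { [X → b . ,] }  — shift
  I7: { [X → b , .] }  — reduce
  I8: { [S → T B .] }  — reduce
  I9: { [B → T . ,] }  — shift
  I10: { [B → X .] }  — reduce
  I11: { [T → b . X], [X → . b ,], [X → b . ,] }  — shift
  I12: { [B → T , .] }  — reduce

No state contains more than one complete item.

Answer: No reduce-reduce conflicts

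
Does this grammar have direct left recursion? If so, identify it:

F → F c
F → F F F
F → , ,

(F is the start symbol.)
Yes, F is left-recursive

F → F c: LEFT RECURSIVE (starts with F)
F → F F F: LEFT RECURSIVE (starts with F)
F → , ,: starts with ','

The grammar has direct left recursion on: F.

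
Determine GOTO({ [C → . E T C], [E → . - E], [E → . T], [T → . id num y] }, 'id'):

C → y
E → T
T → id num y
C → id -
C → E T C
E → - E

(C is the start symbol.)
{ [T → id . num y] }

GOTO(I, 'id') = CLOSURE({ [A → αX.β] : [A → α.Xβ] ∈ I, X = 'id' })

Items with dot before 'id', with the dot advanced:
  [T → . id num y] → [T → id . num y]
Closure adds nothing (no advanced item has the dot before a non-terminal).

GOTO = { [T → id . num y] }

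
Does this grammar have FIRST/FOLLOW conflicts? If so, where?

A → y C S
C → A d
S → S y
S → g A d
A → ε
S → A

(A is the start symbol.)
A FIRST/FOLLOW conflict occurs when a non-terminal N has a nullable alternative N → β (β ⇒* ε) and another alternative N → α with FIRST(α) ∩ FOLLOW(N) ≠ ∅: on such a lookahead the parser cannot decide between expanding α and letting N vanish via β.

Nullable non-terminals: A, S.
FIRST sets used below: FIRST(S) = { 'g', 'y', ε }, FIRST(A) = { 'y', ε }

A: nullable alternative(s) A → ε; FOLLOW(A) = { $, 'd', 'y' }
  A → y C S: FIRST \ {ε} = { 'y' } — overlaps FOLLOW(A) on { 'y' }: CONFLICT
  A → ε: FIRST \ {ε} = { } — this is the only nullable alternative, skip

S: nullable alternative(s) S → A; FOLLOW(S) = { $, 'd', 'y' }
  S → S y: FIRST \ {ε} = { 'g', 'y' } — overlaps FOLLOW(S) on { 'y' }: CONFLICT
  S → g A d: FIRST \ {ε} = { 'g' } — disjoint from FOLLOW(S)
  S → A: FIRST \ {ε} = { 'y' } — this is the only nullable alternative, skip

C has no nullable alternative, so no FIRST/FOLLOW check is needed there.

So the grammar has 2 FIRST/FOLLOW conflicts (marked CONFLICT above).

Answer: Yes. A → y C S with FOLLOW(A) on { 'y' }; S → S y with FOLLOW(S) on { 'y' }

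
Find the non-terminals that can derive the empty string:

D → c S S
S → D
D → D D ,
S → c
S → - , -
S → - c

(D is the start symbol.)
A non-terminal is nullable if it can derive ε (the empty string): either it has an ε-production, or it has a production whose right-hand side consists entirely of nullable non-terminals.

There are no ε-productions, so no non-terminal can derive ε.
No non-terminals are nullable.

Answer: None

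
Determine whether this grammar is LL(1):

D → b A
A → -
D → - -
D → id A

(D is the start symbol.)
A grammar is LL(1) if for each non-terminal N with multiple productions, the predict sets of those productions are pairwise disjoint, where PREDICT(N → α) = (FIRST(α) \ {ε}) ∪ (FOLLOW(N) if α ⇒* ε).

For D:
  PREDICT(D → b A) = { 'b' }
  PREDICT(D → '-' '-') = { '-' }
  PREDICT(D → id A) = { 'id' }
A has a single production, so nothing to check there.

All predict sets are disjoint. The grammar IS LL(1).

Answer: Yes, the grammar is LL(1).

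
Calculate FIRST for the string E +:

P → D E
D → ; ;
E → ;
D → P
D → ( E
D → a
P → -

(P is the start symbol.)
{ ';' }

FIRST sets of the non-terminals involved (from the grammar, by fixed-point iteration):
  FIRST(E) = { ';' }

To compute FIRST(E +), process the symbols left to right:
Symbol E is a non-terminal. Add FIRST(E) \ {ε} = { ';' }
E is not nullable (ε ∉ FIRST(E)), so stop here.
FIRST(E +) = { ';' }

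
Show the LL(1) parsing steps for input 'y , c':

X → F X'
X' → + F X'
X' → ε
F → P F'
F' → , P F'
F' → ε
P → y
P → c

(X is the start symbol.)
LL(1) parsing maintains a stack (initially the start symbol over $) and the input. At each step: if the stack top is a terminal, match it against the current input token; if it is a non-terminal N, replace it with the RHS of M[N, lookahead] (the unique production whose predict set contains the lookahead).

Stack is shown with the top on the left.

Stack        Input    Action
----------------------------
X $          y , c $  output X → F X'
F X' $       y , c $  output F → P F'
P F' X' $    y , c $  output P → y
y F' X' $    y , c $  match 'y'
F' X' $      , c $    output F' → , P F'
, P F' X' $  , c $    match ','
P F' X' $    c $      output P → c
c F' X' $    c $      match 'c'
F' X' $      $        output F' → ε
X' $         $        output X' → ε
$            $        accept

The string is accepted.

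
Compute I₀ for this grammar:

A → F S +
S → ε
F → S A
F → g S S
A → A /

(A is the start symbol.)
First, augment the grammar with A' → A
I₀ = CLOSURE({ [A' → . A] }):
  [A' → . A] has the dot before A: add [A → . F S +], [A → . A /]
  [A → . F S +] has the dot before F: add [F → . S A], [F → . g S S]
  [F → . S A] has the dot before S: add [S → .]
No further items can be added.

I₀ = { [A → . A /], [A → . F S +], [A' → . A], [F → . S A], [F → . g S S], [S → .] }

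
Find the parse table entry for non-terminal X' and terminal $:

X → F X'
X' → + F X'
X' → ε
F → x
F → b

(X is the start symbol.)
To find M[X', $], we find productions for X' where $ is in the predict set (PREDICT(N → α) = (FIRST(α) \ {ε}) ∪ (FOLLOW(N) if α ⇒* ε)).

Relevant sets:
  FOLLOW(X') = { $ }

X' → + F X': PREDICT = { '+' }
X' → ε: PREDICT = { $ }
  $ is in predict set, so this production goes in M[X', $]

M[X', $] = X' → ε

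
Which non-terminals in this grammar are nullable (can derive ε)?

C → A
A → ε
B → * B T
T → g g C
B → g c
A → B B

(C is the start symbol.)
A non-terminal is nullable if it can derive ε (the empty string): either it has an ε-production, or it has a production whose right-hand side consists entirely of nullable non-terminals.

ε-productions: A → ε
So A is immediately nullable.
C → A: every symbol on the right is nullable, so C is nullable too.
No further non-terminal can be added: every production for the remaining non-terminals contains a terminal or a non-nullable non-terminal.
Nullable = { 'A', 'C' }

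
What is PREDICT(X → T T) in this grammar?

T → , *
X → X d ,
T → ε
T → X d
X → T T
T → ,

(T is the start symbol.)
{ ',', 'd' }

PREDICT(X → T T) = (FIRST(RHS) \ {ε}) ∪ (FOLLOW(X) if ε ∈ FIRST(RHS), i.e. RHS ⇒* ε)
FIRST(T) = { ',', 'd', ε }
FIRST(T T) = { ',', 'd', ε }
ε ∈ FIRST(T T) (the right-hand side is nullable), so add FOLLOW(X) = { 'd' }
PREDICT(X → T T) = { ',', 'd' }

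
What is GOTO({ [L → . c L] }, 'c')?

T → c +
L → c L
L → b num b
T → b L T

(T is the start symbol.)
GOTO(I, 'c') = CLOSURE({ [A → αX.β] : [A → α.Xβ] ∈ I, X = 'c' })

Items with dot before 'c', with the dot advanced:
  [L → . c L] → [L → c . L]
Closure of the advanced items:
  [L → c . L] has the dot before L: add [L → . c L], [L → . b num b]

GOTO = { [L → . b num b], [L → . c L], [L → c . L] }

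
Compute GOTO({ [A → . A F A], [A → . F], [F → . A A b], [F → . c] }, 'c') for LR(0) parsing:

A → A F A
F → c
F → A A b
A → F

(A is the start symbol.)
GOTO(I, 'c') = CLOSURE({ [A → αX.β] : [A → α.Xβ] ∈ I, X = 'c' })

Items with dot before 'c', with the dot advanced:
  [F → . c] → [F → c .]
Closure adds nothing (no advanced item has the dot before a non-terminal).

GOTO = { [F → c .] }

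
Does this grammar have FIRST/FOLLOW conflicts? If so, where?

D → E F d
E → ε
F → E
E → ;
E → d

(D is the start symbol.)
A FIRST/FOLLOW conflict occurs when a non-terminal N has a nullable alternative N → β (β ⇒* ε) and another alternative N → α with FIRST(α) ∩ FOLLOW(N) ≠ ∅: on such a lookahead the parser cannot decide between expanding α and letting N vanish via β.

Nullable non-terminals: E, F.

E: nullable alternative(s) E → ε; FOLLOW(E) = { ';', 'd' }
  E → ε: FIRST \ {ε} = { } — this is the only nullable alternative, skip
  E → ;: FIRST \ {ε} = { ';' } — overlaps FOLLOW(E) on { ';' }: CONFLICT
  E → d: FIRST \ {ε} = { 'd' } — overlaps FOLLOW(E) on { 'd' }: CONFLICT
F has a nullable alternative but only one production, so nothing to check.

D has no nullable alternative, so no FIRST/FOLLOW check is needed there.

So the grammar has 2 FIRST/FOLLOW conflicts (marked CONFLICT above).

Answer: Yes. E → ';' with FOLLOW(E) on { ';' }; E → d with FOLLOW(E) on { 'd' }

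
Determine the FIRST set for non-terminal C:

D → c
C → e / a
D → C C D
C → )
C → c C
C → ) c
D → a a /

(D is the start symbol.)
{ ')', 'c', 'e' }

From C → e / a:
  - e is a terminal: add 'e' and stop
From C → ):
  - ')' is a terminal: add ')' and stop
From C → c C:
  - c is a terminal: add 'c' and stop
From C → ) c:
  - ')' is a terminal: add ')' and stop

Collecting: FIRST(C) = { ')', 'c', 'e' }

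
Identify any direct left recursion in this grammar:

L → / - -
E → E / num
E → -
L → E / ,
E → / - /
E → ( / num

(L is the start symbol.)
L → / - -: starts with '/'
E → E / num: LEFT RECURSIVE (starts with E)
E → -: starts with '-'
L → E / ,: starts with E
E → / - /: starts with '/'
E → ( / num: starts with '('

The grammar has direct left recursion on: E.

Answer: Yes, E is left-recursive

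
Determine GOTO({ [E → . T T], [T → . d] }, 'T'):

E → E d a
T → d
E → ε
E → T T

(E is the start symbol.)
{ [E → T . T], [T → . d] }

GOTO(I, 'T') = CLOSURE({ [A → αX.β] : [A → α.Xβ] ∈ I, X = 'T' })

Items with dot before 'T', with the dot advanced:
  [E → . T T] → [E → T . T]
Closure of the advanced items:
  [E → T . T] has the dot before T: add [T → . d]

GOTO = { [E → T . T], [T → . d] }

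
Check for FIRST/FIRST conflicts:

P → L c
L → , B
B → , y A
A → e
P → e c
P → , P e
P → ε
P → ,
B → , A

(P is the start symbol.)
Yes. P → L c / P → ',' P e on { ',' }; P → L c / P → ',' on { ',' }; P → ',' P e / P → ',' on { ',' }; B → ',' y A / B → ',' A on { ',' }

A FIRST/FIRST conflict occurs when two productions N → α and N → β for the same non-terminal have FIRST(α) ∩ FIRST(β) ≠ ∅ (with ε ∈ FIRST of a nullable right-hand side, so two nullable alternatives also conflict).

FIRST sets of the non-terminals at (or reachable through a nullable prefix from) the front of some alternative:
  FIRST(L) = { ',' }

Productions for P:
  P → L c: FIRST = { ',' }
  P → e c: FIRST = { 'e' }
  P → , P e: FIRST = { ',' }
  P → ε: FIRST = { ε }
  P → ,: FIRST = { ',' }
Productions for B:
  B → , y A: FIRST = { ',' }
  B → , A: FIRST = { ',' }
L, A have only one production, so no FIRST/FIRST conflict is possible there.

Conflict for P: P → L c and P → , P e
  Overlap: { ',' }
Conflict for P: P → L c and P → ,
  Overlap: { ',' }
Conflict for P: P → , P e and P → ,
  Overlap: { ',' }
Conflict for B: B → , y A and B → , A
  Overlap: { ',' }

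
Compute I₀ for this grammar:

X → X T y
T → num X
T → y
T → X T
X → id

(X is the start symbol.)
First, augment the grammar with X' → X
I₀ = CLOSURE({ [X' → . X] }):
  [X' → . X] has the dot before X: add [X → . X T y], [X → . id]
No further items can be added.

I₀ = { [X → . X T y], [X → . id], [X' → . X] }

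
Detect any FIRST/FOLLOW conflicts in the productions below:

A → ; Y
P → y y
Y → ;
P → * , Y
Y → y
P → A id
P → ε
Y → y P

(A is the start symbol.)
A FIRST/FOLLOW conflict occurs when a non-terminal N has a nullable alternative N → β (β ⇒* ε) and another alternative N → α with FIRST(α) ∩ FOLLOW(N) ≠ ∅: on such a lookahead the parser cannot decide between expanding α and letting N vanish via β.

Nullable non-terminals: P.
FIRST sets used below: FIRST(A) = { ';' }

P: nullable alternative(s) P → ε; FOLLOW(P) = { $, 'id' }
  P → y y: FIRST \ {ε} = { 'y' } — disjoint from FOLLOW(P)
  P → * , Y: FIRST \ {ε} = { '*' } — disjoint from FOLLOW(P)
  P → A id: FIRST \ {ε} = { ';' } — disjoint from FOLLOW(P)
  P → ε: FIRST \ {ε} = { } — this is the only nullable alternative, skip

A, Y have no nullable alternative, so no FIRST/FOLLOW check is needed there.

No FIRST/FOLLOW conflicts found.

Answer: No FIRST/FOLLOW conflicts.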